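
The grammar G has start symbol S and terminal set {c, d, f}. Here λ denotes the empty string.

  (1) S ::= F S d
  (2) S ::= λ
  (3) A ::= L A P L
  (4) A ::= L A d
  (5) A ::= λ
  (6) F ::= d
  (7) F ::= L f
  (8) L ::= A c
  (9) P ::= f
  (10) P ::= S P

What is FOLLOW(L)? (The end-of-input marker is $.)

{c, d, f}

FIRST(S) = {λ, c, d}  (via F S d)
FIRST(P) = {c, d, f}  (via S P)
FIRST(A) = {λ, c}  (via L A P L, L A d)
FIRST(L) = {c}  (via A c)
FIRST(F) = {c, d}  (via L f)
FOLLOW(S) includes $ since S is the start symbol.
FOLLOW(S): in S::=F S d, S is followed by d with FIRST {d}; in P::=S P, S is followed by P with FIRST {c, d, f}. Thus FOLLOW(S) = {$, c, d, f}.
FOLLOW(A): in A::=L A P L, A is followed by P L with FIRST {c, d, f}; in A::=L A d, A is followed by d with FIRST {d}; in L::=A c, A is followed by c with FIRST {c}. Thus FOLLOW(A) = {c, d, f}.
FOLLOW(F): in S::=F S d, F is followed by S d with FIRST {c, d}. Thus FOLLOW(F) = {c, d}.
FOLLOW(L): in A::=L A P L (occurrence 1), L is followed by A P L with FIRST {c, d, f}; in A::=L A P L (occurrence 2), the suffix after L is empty, so FOLLOW(L) ⊇ FOLLOW(A) = {c, d, f}; in A::=L A d, L is followed by A d with FIRST {c, d}; in F::=L f, L is followed by f with FIRST {f}. Thus FOLLOW(L) = {c, d, f}.
FOLLOW(P): in A::=L A P L, P is followed by L with FIRST {c}; in P::=S P, the suffix after P is empty (adds nothing new). Thus FOLLOW(P) = {c}.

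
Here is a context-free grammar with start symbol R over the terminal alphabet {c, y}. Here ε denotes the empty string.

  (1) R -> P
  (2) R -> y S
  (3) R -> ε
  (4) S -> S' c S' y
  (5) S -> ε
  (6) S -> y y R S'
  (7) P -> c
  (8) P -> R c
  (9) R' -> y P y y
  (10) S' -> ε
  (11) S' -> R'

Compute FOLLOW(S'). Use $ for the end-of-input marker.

{$, c, y}

FIRST(R') = {y}
FIRST(S') = {ε, y}  (via R')
FIRST(S) = {ε, c, y}  (via S' c S' y)
FIRST(R) = {ε, c, y}  (via P)
FIRST(P) = {c, y}  (via R c)
FOLLOW(R) includes $ since R is the start symbol.
FOLLOW(R): in S->y y R S', R is followed by S' with FIRST {ε, y}; in S->y y R S', the suffix after R is nullable, so FOLLOW(R) ⊇ FOLLOW(S) = {$, c, y}; in P->R c, R is followed by c with FIRST {c}. Thus FOLLOW(R) = {$, c, y}.
FOLLOW(S): in R->y S, the suffix after S is empty, so FOLLOW(S) ⊇ FOLLOW(R) = {$, c, y}. Thus FOLLOW(S) = {$, c, y}.
FOLLOW(P): in R->P, the suffix after P is empty, so FOLLOW(P) ⊇ FOLLOW(R) = {$, c, y}; in R'->y P y y, P is followed by y y with FIRST {y}. Thus FOLLOW(P) = {$, c, y}.
FOLLOW(S'): in S->S' c S' y (occurrence 1), S' is followed by c S' y with FIRST {c}; in S->S' c S' y (occurrence 2), S' is followed by y with FIRST {y}; in S->y y R S', the suffix after S' is empty, so FOLLOW(S') ⊇ FOLLOW(S) = {$, c, y}. Thus FOLLOW(S') = {$, c, y}.
FOLLOW(R'): in S'->R', the suffix after R' is empty, so FOLLOW(R') ⊇ FOLLOW(S') = {$, c, y}. Thus FOLLOW(R') = {$, c, y}.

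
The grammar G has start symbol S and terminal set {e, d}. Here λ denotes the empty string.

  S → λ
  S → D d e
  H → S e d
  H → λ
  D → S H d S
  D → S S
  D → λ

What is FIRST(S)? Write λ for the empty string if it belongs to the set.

{λ, d, e}

FIRST(S): from S→λ we get {λ}; from S→D d e we get {d, e}. So FIRST(S) = {λ, d, e}.
FIRST(H): from H→S e d we get {d, e}; from H→λ we get {λ}. So FIRST(H) = {λ, d, e}.
FIRST(D): from D→S H d S we get {d, e}; from D→S S we get {λ, d, e}; from D→λ we get {λ}. So FIRST(D) = {λ, d, e}.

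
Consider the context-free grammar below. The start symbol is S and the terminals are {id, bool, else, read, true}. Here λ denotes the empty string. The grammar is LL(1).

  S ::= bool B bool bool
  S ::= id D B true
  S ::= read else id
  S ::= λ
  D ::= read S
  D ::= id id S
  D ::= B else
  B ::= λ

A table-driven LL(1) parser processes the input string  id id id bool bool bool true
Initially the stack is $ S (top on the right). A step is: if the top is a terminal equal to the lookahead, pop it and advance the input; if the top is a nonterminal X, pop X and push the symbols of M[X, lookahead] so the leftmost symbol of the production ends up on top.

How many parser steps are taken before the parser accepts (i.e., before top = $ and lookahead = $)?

12

      Stack                      Input                           Action
   1  $ S                        id id id bool bool bool true $  expand S ::= id D B true
   2  $ true B D id              id id id bool bool bool true $  match id
   3  $ true B D                 id id bool bool bool true $     expand D ::= id id S
   4  $ true B S id id           id id bool bool bool true $     match id
   5  $ true B S id              id bool bool bool true $        match id
   6  $ true B S                 bool bool bool true $           expand S ::= bool B bool bool
   7  $ true B bool bool B bool  bool bool bool true $           match bool
   8  $ true B bool bool B       bool bool true $                expand B ::= λ
   9  $ true B bool bool         bool bool true $                match bool
  10  $ true B bool              bool true $                     match bool
  11  $ true B                   true $                          expand B ::= λ
  12  $ true                     true $                          match true
Accept reached after 12 steps.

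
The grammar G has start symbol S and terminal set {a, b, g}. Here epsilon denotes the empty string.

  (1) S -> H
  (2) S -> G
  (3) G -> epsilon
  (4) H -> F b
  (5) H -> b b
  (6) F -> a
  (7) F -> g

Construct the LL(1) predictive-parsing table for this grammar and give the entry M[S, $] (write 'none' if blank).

FIRST(G) = {epsilon}
FIRST(F) = {a, g}
FIRST(H) = {a, b, g}  (via F b)
FIRST(S) = {epsilon, a, b, g}  (via H, G)
FOLLOW(S) includes $ since S is the start symbol.
FOLLOW(S): S appears on no right-hand side. Thus FOLLOW(S) = {$}.
For S -> H: FIRST(H) = {a, b, g}, so it goes in M[S, t] for t ∈ {a, b, g}.
For S -> G: FIRST(G) = {epsilon}, so it goes in M[S, t] for t ∈ {}; since epsilon ∈ FIRST, also for every t ∈ FOLLOW(S) = {$}.

S -> G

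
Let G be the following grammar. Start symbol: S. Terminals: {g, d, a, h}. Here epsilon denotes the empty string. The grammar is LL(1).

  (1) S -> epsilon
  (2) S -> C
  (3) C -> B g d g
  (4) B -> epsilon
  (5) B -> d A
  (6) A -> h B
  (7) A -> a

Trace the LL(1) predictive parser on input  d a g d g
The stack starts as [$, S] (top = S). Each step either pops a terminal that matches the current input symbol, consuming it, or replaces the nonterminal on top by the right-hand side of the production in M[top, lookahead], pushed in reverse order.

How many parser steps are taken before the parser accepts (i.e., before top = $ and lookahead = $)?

     Stack        Input        Action
  1  $ S          d a g d g $  expand S -> C
  2  $ C          d a g d g $  expand C -> B g d g
  3  $ g d g B    d a g d g $  expand B -> d A
  4  $ g d g A d  d a g d g $  match d
  5  $ g d g A    a g d g $    expand A -> a
  6  $ g d g a    a g d g $    match a
  7  $ g d g      g d g $      match g
  8  $ g d        d g $        match d
  9  $ g          g $          match g
Accept reached after 9 steps.

9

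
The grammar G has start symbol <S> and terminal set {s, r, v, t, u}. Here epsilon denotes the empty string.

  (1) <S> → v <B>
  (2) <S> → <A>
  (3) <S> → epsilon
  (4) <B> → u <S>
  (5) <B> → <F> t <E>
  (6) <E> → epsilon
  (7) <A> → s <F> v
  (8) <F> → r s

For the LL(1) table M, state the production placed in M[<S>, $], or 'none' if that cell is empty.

FIRST(<E>): from <E>→epsilon we get {epsilon}. So FIRST(<E>) = {epsilon}.
FIRST(<A>): from <A>→s <F> v we get {s}. So FIRST(<A>) = {s}.
FIRST(<F>): from <F>→r s we get {r}. So FIRST(<F>) = {r}.
FIRST(<S>): from <S>→v <B> we get {v}; from <S>→<A> we get {s}; from <S>→epsilon we get {epsilon}. So FIRST(<S>) = {epsilon, s, v}.
FIRST(<B>): from <B>→u <S> we get {u}; from <B>→<F> t <E> we get {r}. So FIRST(<B>) = {r, u}.
FOLLOW(<S>) includes $ since <S> is the start symbol.
FOLLOW(<S>): in <B>→u <S>, the suffix after <S> is empty, so FOLLOW(<S>) ⊇ FOLLOW(<B>) = {$}. Thus FOLLOW(<S>) = {$}.
FOLLOW(<B>): in <S>→v <B>, the suffix after <B> is empty, so FOLLOW(<B>) ⊇ FOLLOW(<S>) = {$}. Thus FOLLOW(<B>) = {$}.
For <S> → v <B>: FIRST(v <B>) = {v}, so it goes in M[<S>, t] for t ∈ {v}.
For <S> → <A>: FIRST(<A>) = {s}, so it goes in M[<S>, t] for t ∈ {s}.
For <S> → epsilon: FIRST(epsilon) = {epsilon}, so it goes in M[<S>, t] for t ∈ {}; since epsilon ∈ FIRST, also for every t ∈ FOLLOW(<S>) = {$}.

<S> → epsilon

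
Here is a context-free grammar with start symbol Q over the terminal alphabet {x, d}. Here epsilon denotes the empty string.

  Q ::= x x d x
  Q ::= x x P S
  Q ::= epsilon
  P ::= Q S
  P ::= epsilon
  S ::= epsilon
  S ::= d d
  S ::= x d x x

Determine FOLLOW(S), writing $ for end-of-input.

FIRST(Q): from Q::=x x d x we get {x}; from Q::=x x P S we get {x}; from Q::=epsilon we get {epsilon}. So FIRST(Q) = {epsilon, x}.
FIRST(S): from S::=epsilon we get {epsilon}; from S::=d d we get {d}; from S::=x d x x we get {x}. So FIRST(S) = {epsilon, d, x}.
FIRST(P): from P::=Q S we get {epsilon, d, x}; from P::=epsilon we get {epsilon}. So FIRST(P) = {epsilon, d, x}.
FOLLOW(Q) includes $ since Q is the start symbol.
FOLLOW(Q): in P::=Q S, Q is followed by S with FIRST {epsilon, d, x}; in P::=Q S, the suffix after Q is nullable, so FOLLOW(Q) ⊇ FOLLOW(P) = {$, d, x}. Thus FOLLOW(Q) = {$, d, x}.
FOLLOW(P): in Q::=x x P S, P is followed by S with FIRST {epsilon, d, x}; in Q::=x x P S, the suffix after P is nullable, so FOLLOW(P) ⊇ FOLLOW(Q) = {$, d, x}. Thus FOLLOW(P) = {$, d, x}.
FOLLOW(S): in Q::=x x P S, the suffix after S is empty, so FOLLOW(S) ⊇ FOLLOW(Q) = {$, d, x}; in P::=Q S, the suffix after S is empty, so FOLLOW(S) ⊇ FOLLOW(P) = {$, d, x}. Thus FOLLOW(S) = {$, d, x}.

{$, d, x}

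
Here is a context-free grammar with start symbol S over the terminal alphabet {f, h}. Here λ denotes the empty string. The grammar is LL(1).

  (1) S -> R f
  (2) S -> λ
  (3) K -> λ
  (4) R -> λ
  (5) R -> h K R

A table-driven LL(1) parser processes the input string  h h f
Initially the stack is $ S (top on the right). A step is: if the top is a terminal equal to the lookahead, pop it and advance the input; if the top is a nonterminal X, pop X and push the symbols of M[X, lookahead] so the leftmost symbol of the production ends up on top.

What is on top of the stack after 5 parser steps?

     Stack      Input    Action
  1  $ S        h h f $  expand S -> R f
  2  $ f R      h h f $  expand R -> h K R
  3  $ f R K h  h h f $  match h
  4  $ f R K    h f $    expand K -> λ
  5  $ f R      h f $    expand R -> h K R
Stack after step 5: $ f R K h (top = h).

h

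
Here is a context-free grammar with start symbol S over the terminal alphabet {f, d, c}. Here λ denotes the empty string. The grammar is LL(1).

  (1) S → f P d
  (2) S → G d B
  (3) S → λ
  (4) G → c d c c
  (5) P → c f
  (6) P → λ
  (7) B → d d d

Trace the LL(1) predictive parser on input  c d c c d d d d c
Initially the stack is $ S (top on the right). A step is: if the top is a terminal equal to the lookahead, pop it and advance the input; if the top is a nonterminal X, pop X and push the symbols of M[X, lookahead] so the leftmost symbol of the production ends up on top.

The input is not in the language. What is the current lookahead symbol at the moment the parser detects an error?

c

step 1: stack=$ S  input=c d c c d d d d c $  — expand S → G d B
step 2: stack=$ B d G  input=c d c c d d d d c $  — expand G → c d c c
step 3: stack=$ B d c c d c  input=c d c c d d d d c $  — match c
step 4: stack=$ B d c c d  input=d c c d d d d c $  — match d
step 5: stack=$ B d c c  input=c c d d d d c $  — match c
step 6: stack=$ B d c  input=c d d d d c $  — match c
step 7: stack=$ B d  input=d d d d c $  — match d
step 8: stack=$ B  input=d d d c $  — expand B → d d d
step 9: stack=$ d d d  input=d d d c $  — match d
step 10: stack=$ d d  input=d d c $  — match d
step 11: stack=$ d  input=d c $  — match d
step 12: stack=$  input=c $  — error: stack empty but input remains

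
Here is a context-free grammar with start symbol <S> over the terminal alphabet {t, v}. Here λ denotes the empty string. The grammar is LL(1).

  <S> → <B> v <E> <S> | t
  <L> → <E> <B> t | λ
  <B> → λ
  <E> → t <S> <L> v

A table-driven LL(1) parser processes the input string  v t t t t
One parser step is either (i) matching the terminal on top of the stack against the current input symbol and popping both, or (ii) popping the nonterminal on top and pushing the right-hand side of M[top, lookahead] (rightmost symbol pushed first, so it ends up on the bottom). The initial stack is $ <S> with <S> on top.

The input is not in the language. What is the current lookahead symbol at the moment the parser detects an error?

step 1: stack=$ <S>  input=v t t t t $  — expand <S> → <B> v <E> <S>
step 2: stack=$ <S> <E> v <B>  input=v t t t t $  — expand <B> → λ
step 3: stack=$ <S> <E> v  input=v t t t t $  — match v
step 4: stack=$ <S> <E>  input=t t t t $  — expand <E> → t <S> <L> v
step 5: stack=$ <S> v <L> <S> t  input=t t t t $  — match t
step 6: stack=$ <S> v <L> <S>  input=t t t $  — expand <S> → t
step 7: stack=$ <S> v <L> t  input=t t t $  — match t
step 8: stack=$ <S> v <L>  input=t t $  — expand <L> → <E> <B> t
step 9: stack=$ <S> v t <B> <E>  input=t t $  — expand <E> → t <S> <L> v
step 10: stack=$ <S> v t <B> v <L> <S> t  input=t t $  — match t
step 11: stack=$ <S> v t <B> v <L> <S>  input=t $  — expand <S> → t
step 12: stack=$ <S> v t <B> v <L> t  input=t $  — match t
step 13: stack=$ <S> v t <B> v <L>  input=$  — error: M[<L>, $] is empty

$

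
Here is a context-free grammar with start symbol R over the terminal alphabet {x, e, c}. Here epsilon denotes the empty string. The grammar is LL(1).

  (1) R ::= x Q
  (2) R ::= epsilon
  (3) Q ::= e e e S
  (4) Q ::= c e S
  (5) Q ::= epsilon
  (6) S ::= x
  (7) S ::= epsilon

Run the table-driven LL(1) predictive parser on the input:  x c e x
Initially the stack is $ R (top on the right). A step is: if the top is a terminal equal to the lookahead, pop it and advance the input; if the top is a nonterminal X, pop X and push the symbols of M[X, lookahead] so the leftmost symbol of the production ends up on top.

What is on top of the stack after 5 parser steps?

S

step 1: stack=$ R  input=x c e x $  — expand R ::= x Q
step 2: stack=$ Q x  input=x c e x $  — match x
step 3: stack=$ Q  input=c e x $  — expand Q ::= c e S
step 4: stack=$ S e c  input=c e x $  — match c
step 5: stack=$ S e  input=e x $  — match e
Stack after step 5: $ S (top = S).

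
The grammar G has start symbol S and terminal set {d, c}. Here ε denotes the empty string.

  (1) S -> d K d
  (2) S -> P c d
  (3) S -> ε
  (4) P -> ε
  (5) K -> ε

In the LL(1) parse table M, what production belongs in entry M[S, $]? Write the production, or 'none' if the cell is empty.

S -> ε

FIRST(P) = {ε}
FIRST(K) = {ε}
FIRST(S) = {ε, c, d}  (via P c d)
FOLLOW(S) includes $ since S is the start symbol.
FOLLOW(S): S appears on no right-hand side. Thus FOLLOW(S) = {$}.
For S -> d K d: FIRST(d K d) = {d}, so it goes in M[S, t] for t ∈ {d}.
For S -> P c d: FIRST(P c d) = {c}, so it goes in M[S, t] for t ∈ {c}.
For S -> ε: FIRST(ε) = {ε}, so it goes in M[S, t] for t ∈ {}; since ε ∈ FIRST, also for every t ∈ FOLLOW(S) = {$}.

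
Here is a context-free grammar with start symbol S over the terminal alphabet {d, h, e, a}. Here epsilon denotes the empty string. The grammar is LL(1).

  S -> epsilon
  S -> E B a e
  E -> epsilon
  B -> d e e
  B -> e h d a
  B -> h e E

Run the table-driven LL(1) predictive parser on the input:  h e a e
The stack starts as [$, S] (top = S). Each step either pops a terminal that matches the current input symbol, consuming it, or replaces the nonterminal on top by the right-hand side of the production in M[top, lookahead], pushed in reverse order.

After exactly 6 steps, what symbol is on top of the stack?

a

step 1: stack=$ S  input=h e a e $  — expand S -> E B a e
step 2: stack=$ e a B E  input=h e a e $  — expand E -> epsilon
step 3: stack=$ e a B  input=h e a e $  — expand B -> h e E
step 4: stack=$ e a E e h  input=h e a e $  — match h
step 5: stack=$ e a E e  input=e a e $  — match e
step 6: stack=$ e a E  input=a e $  — expand E -> epsilon
Stack after step 6: $ e a (top = a).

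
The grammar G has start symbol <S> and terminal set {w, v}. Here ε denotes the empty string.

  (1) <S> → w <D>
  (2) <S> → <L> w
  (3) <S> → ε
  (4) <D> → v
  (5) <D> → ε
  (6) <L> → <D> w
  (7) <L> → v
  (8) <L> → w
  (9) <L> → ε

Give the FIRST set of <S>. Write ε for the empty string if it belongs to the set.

FIRST(<D>) = {ε, v}
FIRST(<L>) = {ε, v, w}  (via <D> w)
FIRST(<S>) = {ε, v, w}  (via <L> w)

{ε, v, w}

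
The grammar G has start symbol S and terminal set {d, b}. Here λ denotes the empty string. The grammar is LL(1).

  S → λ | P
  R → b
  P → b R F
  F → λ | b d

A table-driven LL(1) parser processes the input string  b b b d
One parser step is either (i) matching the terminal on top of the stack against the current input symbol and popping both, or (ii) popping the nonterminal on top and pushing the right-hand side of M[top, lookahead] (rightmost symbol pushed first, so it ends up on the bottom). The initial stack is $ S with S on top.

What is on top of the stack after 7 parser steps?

step 1: stack=$ S  input=b b b d $  — expand S → P
step 2: stack=$ P  input=b b b d $  — expand P → b R F
step 3: stack=$ F R b  input=b b b d $  — match b
step 4: stack=$ F R  input=b b d $  — expand R → b
step 5: stack=$ F b  input=b b d $  — match b
step 6: stack=$ F  input=b d $  — expand F → b d
step 7: stack=$ d b  input=b d $  — match b
Stack after step 7: $ d (top = d).

d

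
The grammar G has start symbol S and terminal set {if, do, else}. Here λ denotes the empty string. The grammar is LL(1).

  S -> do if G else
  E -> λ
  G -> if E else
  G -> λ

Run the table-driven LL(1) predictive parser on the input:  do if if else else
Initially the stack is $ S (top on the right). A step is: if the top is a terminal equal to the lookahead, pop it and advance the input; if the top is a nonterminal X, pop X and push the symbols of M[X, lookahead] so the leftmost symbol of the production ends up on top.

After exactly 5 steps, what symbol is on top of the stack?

E

step 1: stack=$ S  input=do if if else else $  — expand S -> do if G else
step 2: stack=$ else G if do  input=do if if else else $  — match do
step 3: stack=$ else G if  input=if if else else $  — match if
step 4: stack=$ else G  input=if else else $  — expand G -> if E else
step 5: stack=$ else else E if  input=if else else $  — match if
Stack after step 5: $ else else E (top = E).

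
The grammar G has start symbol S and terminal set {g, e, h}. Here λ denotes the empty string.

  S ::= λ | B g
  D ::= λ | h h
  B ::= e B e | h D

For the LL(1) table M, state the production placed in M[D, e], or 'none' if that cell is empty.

FIRST(D): from D::=λ we get {λ}; from D::=h h we get {h}. So FIRST(D) = {λ, h}.
FIRST(B): from B::=e B e we get {e}; from B::=h D we get {h}. So FIRST(B) = {e, h}.
FIRST(S): from S::=λ we get {λ}; from S::=B g we get {e, h}. So FIRST(S) = {λ, e, h}.
FOLLOW(S) includes $ since S is the start symbol.
FOLLOW(B): in S::=B g, B is followed by g with FIRST {g}; in B::=e B e, B is followed by e with FIRST {e}. Thus FOLLOW(B) = {e, g}.
FOLLOW(D): in B::=h D, the suffix after D is empty, so FOLLOW(D) ⊇ FOLLOW(B) = {e, g}. Thus FOLLOW(D) = {e, g}.
For D ::= λ: FIRST(λ) = {λ}, so it goes in M[D, t] for t ∈ {}; since λ ∈ FIRST, also for every t ∈ FOLLOW(D) = {e, g}.
For D ::= h h: FIRST(h h) = {h}, so it goes in M[D, t] for t ∈ {h}.

D ::= λ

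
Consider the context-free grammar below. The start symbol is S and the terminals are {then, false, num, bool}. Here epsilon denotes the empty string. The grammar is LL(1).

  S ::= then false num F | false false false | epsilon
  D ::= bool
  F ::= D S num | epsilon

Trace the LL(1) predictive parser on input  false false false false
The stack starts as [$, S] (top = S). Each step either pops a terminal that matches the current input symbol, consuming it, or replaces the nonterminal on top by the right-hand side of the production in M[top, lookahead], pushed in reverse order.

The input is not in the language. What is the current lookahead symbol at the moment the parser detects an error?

step 1: stack=$ S  input=false false false false $  — expand S ::= false false false
step 2: stack=$ false false false  input=false false false false $  — match false
step 3: stack=$ false false  input=false false false $  — match false
step 4: stack=$ false  input=false false $  — match false
step 5: stack=$  input=false $  — error: stack empty but input remains

false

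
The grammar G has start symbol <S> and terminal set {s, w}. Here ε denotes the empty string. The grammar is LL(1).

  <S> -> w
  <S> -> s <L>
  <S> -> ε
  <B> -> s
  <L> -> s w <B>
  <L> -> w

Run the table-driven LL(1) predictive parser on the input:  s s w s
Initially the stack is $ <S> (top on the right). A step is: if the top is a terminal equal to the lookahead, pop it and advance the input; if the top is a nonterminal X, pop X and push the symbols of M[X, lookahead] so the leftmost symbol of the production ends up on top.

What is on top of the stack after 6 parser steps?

step 1: stack=$ <S>  input=s s w s $  — expand <S> -> s <L>
step 2: stack=$ <L> s  input=s s w s $  — match s
step 3: stack=$ <L>  input=s w s $  — expand <L> -> s w <B>
step 4: stack=$ <B> w s  input=s w s $  — match s
step 5: stack=$ <B> w  input=w s $  — match w
step 6: stack=$ <B>  input=s $  — expand <B> -> s
Stack after step 6: $ s (top = s).

s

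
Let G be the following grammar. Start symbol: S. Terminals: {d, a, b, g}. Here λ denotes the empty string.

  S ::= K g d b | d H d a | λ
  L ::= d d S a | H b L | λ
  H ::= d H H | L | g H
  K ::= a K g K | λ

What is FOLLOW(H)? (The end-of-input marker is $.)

FIRST(K): from K::=a K g K we get {a}; from K::=λ we get {λ}. So FIRST(K) = {λ, a}.
FIRST(S): from S::=K g d b we get {a, g}; from S::=d H d a we get {d}; from S::=λ we get {λ}. So FIRST(S) = {λ, a, d, g}.
FIRST(L): from L::=d d S a we get {d}; from L::=H b L we get {b, d, g}; from L::=λ we get {λ}. So FIRST(L) = {λ, b, d, g}.
FIRST(H): from H::=d H H we get {d}; from H::=L we get {λ, b, d, g}; from H::=g H we get {g}. So FIRST(H) = {λ, b, d, g}.
FOLLOW(S) includes $ since S is the start symbol.
FOLLOW(S): in L::=d d S a, S is followed by a with FIRST {a}. Thus FOLLOW(S) = {$, a}.
FOLLOW(H): in S::=d H d a, H is followed by d a with FIRST {d}; in L::=H b L, H is followed by b L with FIRST {b}; in H::=d H H (occurrence 1), H is followed by H with FIRST {λ, b, d, g}; in H::=d H H (occurrence 1), the suffix after H is nullable (adds nothing new); in H::=d H H (occurrence 2), the suffix after H is empty (adds nothing new); in H::=g H, the suffix after H is empty (adds nothing new). Thus FOLLOW(H) = {b, d, g}.
FOLLOW(L): in L::=H b L, the suffix after L is empty (adds nothing new); in H::=L, the suffix after L is empty, so FOLLOW(L) ⊇ FOLLOW(H) = {b, d, g}. Thus FOLLOW(L) = {b, d, g}.
FOLLOW(K): in S::=K g d b, K is followed by g d b with FIRST {g}; in K::=a K g K (occurrence 1), K is followed by g K with FIRST {g}; in K::=a K g K (occurrence 2), the suffix after K is empty (adds nothing new). Thus FOLLOW(K) = {g}.

{b, d, g}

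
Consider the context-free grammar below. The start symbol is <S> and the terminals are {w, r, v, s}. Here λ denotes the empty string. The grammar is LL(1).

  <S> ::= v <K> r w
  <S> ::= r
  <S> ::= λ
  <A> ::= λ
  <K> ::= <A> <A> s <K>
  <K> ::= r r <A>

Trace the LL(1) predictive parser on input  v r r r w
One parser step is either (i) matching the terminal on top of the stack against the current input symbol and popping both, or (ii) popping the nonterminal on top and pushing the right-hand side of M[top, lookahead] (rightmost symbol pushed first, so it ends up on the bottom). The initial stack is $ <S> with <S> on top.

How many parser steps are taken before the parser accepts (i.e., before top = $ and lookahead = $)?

8

     Stack          Input        Action
  1  $ <S>          v r r r w $  expand <S> ::= v <K> r w
  2  $ w r <K> v    v r r r w $  match v
  3  $ w r <K>      r r r w $    expand <K> ::= r r <A>
  4  $ w r <A> r r  r r r w $    match r
  5  $ w r <A> r    r r w $      match r
  6  $ w r <A>      r w $        expand <A> ::= λ
  7  $ w r          r w $        match r
  8  $ w            w $          match w
Accept reached after 8 steps.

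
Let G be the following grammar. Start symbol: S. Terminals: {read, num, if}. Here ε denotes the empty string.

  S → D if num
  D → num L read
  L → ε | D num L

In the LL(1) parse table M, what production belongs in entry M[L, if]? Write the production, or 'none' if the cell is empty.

FIRST(D) = {num}
FIRST(S) = {num}  (via D if num)
FIRST(L) = {ε, num}  (via D num L)
FOLLOW(S) includes $ since S is the start symbol.
FOLLOW(L): in D→num L read, L is followed by read with FIRST {read}; in L→D num L, the suffix after L is empty (adds nothing new). Thus FOLLOW(L) = {read}.
For L → ε: FIRST(ε) = {ε}, so it goes in M[L, t] for t ∈ {}; since ε ∈ FIRST, also for every t ∈ FOLLOW(L) = {read}.
For L → D num L: FIRST(D num L) = {num}, so it goes in M[L, t] for t ∈ {num}.
None of these place a production in M[L, if].

none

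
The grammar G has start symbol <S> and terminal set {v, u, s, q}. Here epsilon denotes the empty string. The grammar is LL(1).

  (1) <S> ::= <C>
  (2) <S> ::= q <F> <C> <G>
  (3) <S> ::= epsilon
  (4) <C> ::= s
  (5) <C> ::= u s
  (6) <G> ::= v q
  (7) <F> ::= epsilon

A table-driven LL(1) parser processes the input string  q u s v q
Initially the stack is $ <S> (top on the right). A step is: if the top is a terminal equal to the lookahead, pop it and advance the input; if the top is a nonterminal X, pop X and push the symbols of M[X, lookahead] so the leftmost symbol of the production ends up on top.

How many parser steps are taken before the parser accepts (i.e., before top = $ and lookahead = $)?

9

step 1: stack=$ <S>  input=q u s v q $  — expand <S> ::= q <F> <C> <G>
step 2: stack=$ <G> <C> <F> q  input=q u s v q $  — match q
step 3: stack=$ <G> <C> <F>  input=u s v q $  — expand <F> ::= epsilon
step 4: stack=$ <G> <C>  input=u s v q $  — expand <C> ::= u s
step 5: stack=$ <G> s u  input=u s v q $  — match u
step 6: stack=$ <G> s  input=s v q $  — match s
step 7: stack=$ <G>  input=v q $  — expand <G> ::= v q
step 8: stack=$ q v  input=v q $  — match v
step 9: stack=$ q  input=q $  — match q
Accept reached after 9 steps.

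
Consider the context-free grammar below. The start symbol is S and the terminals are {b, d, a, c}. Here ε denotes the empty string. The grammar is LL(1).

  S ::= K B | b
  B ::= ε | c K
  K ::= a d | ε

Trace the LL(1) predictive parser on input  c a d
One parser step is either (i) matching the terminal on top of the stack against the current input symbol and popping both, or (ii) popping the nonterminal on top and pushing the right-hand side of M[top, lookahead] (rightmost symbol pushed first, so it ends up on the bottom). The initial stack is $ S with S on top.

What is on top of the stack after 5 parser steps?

     Stack  Input    Action
  1  $ S    c a d $  expand S ::= K B
  2  $ B K  c a d $  expand K ::= ε
  3  $ B    c a d $  expand B ::= c K
  4  $ K c  c a d $  match c
  5  $ K    a d $    expand K ::= a d
Stack after step 5: $ d a (top = a).

a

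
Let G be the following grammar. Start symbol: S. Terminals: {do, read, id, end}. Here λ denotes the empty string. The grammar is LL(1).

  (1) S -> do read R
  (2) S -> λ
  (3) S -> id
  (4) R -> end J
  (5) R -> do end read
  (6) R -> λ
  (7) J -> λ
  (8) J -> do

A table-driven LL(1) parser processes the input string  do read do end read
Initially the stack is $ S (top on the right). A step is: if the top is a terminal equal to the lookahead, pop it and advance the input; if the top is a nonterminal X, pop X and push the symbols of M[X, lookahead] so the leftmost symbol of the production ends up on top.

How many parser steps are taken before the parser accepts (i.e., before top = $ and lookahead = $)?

     Stack          Input                  Action
  1  $ S            do read do end read $  expand S -> do read R
  2  $ R read do    do read do end read $  match do
  3  $ R read       read do end read $     match read
  4  $ R            do end read $          expand R -> do end read
  5  $ read end do  do end read $          match do
  6  $ read end     end read $             match end
  7  $ read         read $                 match read
Accept reached after 7 steps.

7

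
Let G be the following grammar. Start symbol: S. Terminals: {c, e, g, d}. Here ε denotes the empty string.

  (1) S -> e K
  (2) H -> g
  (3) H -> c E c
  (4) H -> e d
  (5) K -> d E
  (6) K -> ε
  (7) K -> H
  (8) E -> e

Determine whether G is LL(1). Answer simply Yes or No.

FIRST(S) = {e}
FIRST(H) = {c, e, g}
FIRST(K) = {ε, c, d, e, g}
FIRST(E) = {e}
FOLLOW(S) = {$}
FOLLOW(H) = {$}
FOLLOW(K) = {$}
FOLLOW(E) = {$, c}
Each cell of M receives at most one production.

Yes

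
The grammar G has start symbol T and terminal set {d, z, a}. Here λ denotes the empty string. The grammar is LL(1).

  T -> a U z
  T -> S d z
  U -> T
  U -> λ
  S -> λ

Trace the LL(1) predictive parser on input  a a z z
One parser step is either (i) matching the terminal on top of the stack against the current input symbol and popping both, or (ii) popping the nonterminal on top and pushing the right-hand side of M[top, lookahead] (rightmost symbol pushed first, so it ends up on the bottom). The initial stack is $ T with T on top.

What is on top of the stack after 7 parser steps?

z

     Stack      Input      Action
  1  $ T        a a z z $  expand T -> a U z
  2  $ z U a    a a z z $  match a
  3  $ z U      a z z $    expand U -> T
  4  $ z T      a z z $    expand T -> a U z
  5  $ z z U a  a z z $    match a
  6  $ z z U    z z $      expand U -> λ
  7  $ z z      z z $      match z
Stack after step 7: $ z (top = z).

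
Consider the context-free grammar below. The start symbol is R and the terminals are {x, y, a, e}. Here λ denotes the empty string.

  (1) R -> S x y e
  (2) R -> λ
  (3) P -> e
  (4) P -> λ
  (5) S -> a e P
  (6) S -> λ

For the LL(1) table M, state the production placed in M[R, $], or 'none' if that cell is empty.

FIRST(P): from P->e we get {e}; from P->λ we get {λ}. So FIRST(P) = {λ, e}.
FIRST(S): from S->a e P we get {a}; from S->λ we get {λ}. So FIRST(S) = {λ, a}.
FIRST(R): from R->S x y e we get {a, x}; from R->λ we get {λ}. So FIRST(R) = {λ, a, x}.
FOLLOW(R) includes $ since R is the start symbol.
FOLLOW(R): R appears on no right-hand side. Thus FOLLOW(R) = {$}.
For R -> S x y e: FIRST(S x y e) = {a, x}, so it goes in M[R, t] for t ∈ {a, x}.
For R -> λ: FIRST(λ) = {λ}, so it goes in M[R, t] for t ∈ {}; since λ ∈ FIRST, also for every t ∈ FOLLOW(R) = {$}.

R -> λ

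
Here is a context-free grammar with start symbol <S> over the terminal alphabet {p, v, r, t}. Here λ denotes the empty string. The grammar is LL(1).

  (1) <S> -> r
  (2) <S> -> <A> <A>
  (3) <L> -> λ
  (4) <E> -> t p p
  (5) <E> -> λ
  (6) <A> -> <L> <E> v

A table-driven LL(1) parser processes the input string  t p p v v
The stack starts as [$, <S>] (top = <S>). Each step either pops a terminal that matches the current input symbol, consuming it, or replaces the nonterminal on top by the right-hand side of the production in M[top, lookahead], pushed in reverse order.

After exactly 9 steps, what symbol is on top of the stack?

<L>

step 1: stack=$ <S>  input=t p p v v $  — expand <S> -> <A> <A>
step 2: stack=$ <A> <A>  input=t p p v v $  — expand <A> -> <L> <E> v
step 3: stack=$ <A> v <E> <L>  input=t p p v v $  — expand <L> -> λ
step 4: stack=$ <A> v <E>  input=t p p v v $  — expand <E> -> t p p
step 5: stack=$ <A> v p p t  input=t p p v v $  — match t
step 6: stack=$ <A> v p p  input=p p v v $  — match p
step 7: stack=$ <A> v p  input=p v v $  — match p
step 8: stack=$ <A> v  input=v v $  — match v
step 9: stack=$ <A>  input=v $  — expand <A> -> <L> <E> v
Stack after step 9: $ v <E> <L> (top = <L>).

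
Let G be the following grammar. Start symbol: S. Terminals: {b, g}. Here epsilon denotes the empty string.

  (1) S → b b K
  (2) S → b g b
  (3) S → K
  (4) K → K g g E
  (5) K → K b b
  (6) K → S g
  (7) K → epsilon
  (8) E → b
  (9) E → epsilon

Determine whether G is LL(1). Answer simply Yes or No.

FIRST(S) = {epsilon, b, g}
FIRST(K) = {epsilon, b, g}
FIRST(E) = {epsilon, b}
FOLLOW(S) = {$, g}
FOLLOW(K) = {$, b, g}
FOLLOW(E) = {$, b, g}
Cell M[E, b] receives both E → b and E → epsilon — the grammar is not LL(1).

No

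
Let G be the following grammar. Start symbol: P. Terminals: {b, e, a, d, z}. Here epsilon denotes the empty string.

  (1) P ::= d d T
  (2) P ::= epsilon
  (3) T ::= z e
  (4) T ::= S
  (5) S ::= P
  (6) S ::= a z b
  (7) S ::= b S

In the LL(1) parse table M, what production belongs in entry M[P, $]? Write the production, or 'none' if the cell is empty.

P ::= epsilon

FIRST(P): from P::=d d T we get {d}; from P::=epsilon we get {epsilon}. So FIRST(P) = {epsilon, d}.
FIRST(S): from S::=P we get {epsilon, d}; from S::=a z b we get {a}; from S::=b S we get {b}. So FIRST(S) = {epsilon, a, b, d}.
FIRST(T): from T::=z e we get {z}; from T::=S we get {epsilon, a, b, d}. So FIRST(T) = {epsilon, a, b, d, z}.
FOLLOW(P) includes $ since P is the start symbol.
FOLLOW(P): in S::=P, the suffix after P is empty, so FOLLOW(P) ⊇ FOLLOW(S) = {$}. Thus FOLLOW(P) = {$}.
FOLLOW(S): in T::=S, the suffix after S is empty, so FOLLOW(S) ⊇ FOLLOW(T) = {$}; in S::=b S, the suffix after S is empty (adds nothing new). Thus FOLLOW(S) = {$}.
For P ::= d d T: FIRST(d d T) = {d}, so it goes in M[P, t] for t ∈ {d}.
For P ::= epsilon: FIRST(epsilon) = {epsilon}, so it goes in M[P, t] for t ∈ {}; since epsilon ∈ FIRST, also for every t ∈ FOLLOW(P) = {$}.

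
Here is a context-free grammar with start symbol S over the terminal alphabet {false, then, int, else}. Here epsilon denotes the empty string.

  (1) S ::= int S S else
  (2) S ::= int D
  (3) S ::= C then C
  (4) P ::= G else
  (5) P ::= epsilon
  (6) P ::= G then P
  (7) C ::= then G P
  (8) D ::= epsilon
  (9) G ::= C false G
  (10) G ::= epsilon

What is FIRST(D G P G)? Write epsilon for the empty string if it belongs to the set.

{epsilon, else, then}

FIRST(C) = {then}
FIRST(D) = {epsilon}
FIRST(S) = {int, then}  (via C then C)
FIRST(G) = {epsilon, then}  (via C false G)
FIRST(P) = {epsilon, else, then}  (via G else, G then P)
FIRST(D G P G): take FIRST of each symbol in turn, carrying on past any symbol whose FIRST contains epsilon; result {epsilon, else, then}.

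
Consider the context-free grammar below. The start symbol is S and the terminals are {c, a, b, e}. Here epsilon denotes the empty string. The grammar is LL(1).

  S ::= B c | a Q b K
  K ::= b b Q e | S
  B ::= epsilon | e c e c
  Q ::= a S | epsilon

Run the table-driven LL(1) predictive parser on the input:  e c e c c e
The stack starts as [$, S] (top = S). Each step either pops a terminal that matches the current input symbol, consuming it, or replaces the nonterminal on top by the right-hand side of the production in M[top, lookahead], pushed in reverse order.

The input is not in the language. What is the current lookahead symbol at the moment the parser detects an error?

     Stack        Input          Action
  1  $ S          e c e c c e $  expand S ::= B c
  2  $ c B        e c e c c e $  expand B ::= e c e c
  3  $ c c e c e  e c e c c e $  match e
  4  $ c c e c    c e c c e $    match c
  5  $ c c e      e c c e $      match e
  6  $ c c        c c e $        match c
  7  $ c          c e $          match c
  8  $            e $            error: stack empty but input remains

e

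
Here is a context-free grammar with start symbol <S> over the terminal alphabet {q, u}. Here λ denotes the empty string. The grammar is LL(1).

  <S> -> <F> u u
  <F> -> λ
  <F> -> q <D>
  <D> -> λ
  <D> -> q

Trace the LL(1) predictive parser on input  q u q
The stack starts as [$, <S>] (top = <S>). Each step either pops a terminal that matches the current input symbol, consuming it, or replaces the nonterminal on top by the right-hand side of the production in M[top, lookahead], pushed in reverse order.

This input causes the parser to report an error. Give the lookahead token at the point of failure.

q

step 1: stack=$ <S>  input=q u q $  — expand <S> -> <F> u u
step 2: stack=$ u u <F>  input=q u q $  — expand <F> -> q <D>
step 3: stack=$ u u <D> q  input=q u q $  — match q
step 4: stack=$ u u <D>  input=u q $  — expand <D> -> λ
step 5: stack=$ u u  input=u q $  — match u
step 6: stack=$ u  input=q $  — error: top is terminal u but lookahead is q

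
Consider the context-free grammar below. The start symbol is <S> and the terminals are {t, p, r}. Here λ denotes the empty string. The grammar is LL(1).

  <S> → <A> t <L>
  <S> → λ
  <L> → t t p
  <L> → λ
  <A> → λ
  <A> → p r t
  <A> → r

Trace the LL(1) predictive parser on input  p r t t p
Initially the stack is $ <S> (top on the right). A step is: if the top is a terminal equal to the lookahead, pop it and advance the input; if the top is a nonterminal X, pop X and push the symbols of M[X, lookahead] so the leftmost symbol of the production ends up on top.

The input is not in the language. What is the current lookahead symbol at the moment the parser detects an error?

p

     Stack          Input        Action
  1  $ <S>          p r t t p $  expand <S> → <A> t <L>
  2  $ <L> t <A>    p r t t p $  expand <A> → p r t
  3  $ <L> t t r p  p r t t p $  match p
  4  $ <L> t t r    r t t p $    match r
  5  $ <L> t t      t t p $      match t
  6  $ <L> t        t p $        match t
  7  $ <L>          p $          error: M[<L>, p] is empty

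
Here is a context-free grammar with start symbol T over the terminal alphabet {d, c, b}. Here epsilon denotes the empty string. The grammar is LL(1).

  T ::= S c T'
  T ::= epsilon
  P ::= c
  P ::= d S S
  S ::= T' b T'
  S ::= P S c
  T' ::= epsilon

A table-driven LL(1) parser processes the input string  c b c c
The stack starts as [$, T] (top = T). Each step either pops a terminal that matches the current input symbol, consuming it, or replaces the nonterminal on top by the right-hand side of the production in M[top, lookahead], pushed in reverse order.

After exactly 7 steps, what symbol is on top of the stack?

T'

step 1: stack=$ T  input=c b c c $  — expand T ::= S c T'
step 2: stack=$ T' c S  input=c b c c $  — expand S ::= P S c
step 3: stack=$ T' c c S P  input=c b c c $  — expand P ::= c
step 4: stack=$ T' c c S c  input=c b c c $  — match c
step 5: stack=$ T' c c S  input=b c c $  — expand S ::= T' b T'
step 6: stack=$ T' c c T' b T'  input=b c c $  — expand T' ::= epsilon
step 7: stack=$ T' c c T' b  input=b c c $  — match b
Stack after step 7: $ T' c c T' (top = T').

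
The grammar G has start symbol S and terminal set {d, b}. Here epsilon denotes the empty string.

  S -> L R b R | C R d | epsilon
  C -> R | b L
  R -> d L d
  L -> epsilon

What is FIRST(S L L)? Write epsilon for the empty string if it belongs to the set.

{epsilon, b, d}

FIRST(R): from R->d L d we get {d}. So FIRST(R) = {d}.
FIRST(L): from L->epsilon we get {epsilon}. So FIRST(L) = {epsilon}.
FIRST(C): from C->R we get {d}; from C->b L we get {b}. So FIRST(C) = {b, d}.
FIRST(S): from S->L R b R we get {d}; from S->C R d we get {b, d}; from S->epsilon we get {epsilon}. So FIRST(S) = {epsilon, b, d}.
FIRST(S L L): take FIRST of each symbol in turn, carrying on past any symbol whose FIRST contains epsilon; result {epsilon, b, d}.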